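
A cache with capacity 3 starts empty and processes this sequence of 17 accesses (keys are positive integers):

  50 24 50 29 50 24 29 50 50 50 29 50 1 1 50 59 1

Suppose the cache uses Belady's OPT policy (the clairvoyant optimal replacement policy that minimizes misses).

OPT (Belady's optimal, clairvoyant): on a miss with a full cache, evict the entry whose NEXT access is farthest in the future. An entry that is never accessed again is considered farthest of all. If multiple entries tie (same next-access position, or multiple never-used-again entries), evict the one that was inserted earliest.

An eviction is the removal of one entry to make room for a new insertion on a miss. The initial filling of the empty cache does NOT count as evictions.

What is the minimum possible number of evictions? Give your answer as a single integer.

OPT (Belady) simulation (capacity=3):
  1. access 50: MISS. Cache: [50]
  2. access 24: MISS. Cache: [50 24]
  3. access 50: HIT. Next use of 50: step 5. Cache: [50 24]
  4. access 29: MISS. Cache: [50 24 29]
  5. access 50: HIT. Next use of 50: step 8. Cache: [50 24 29]
  6. access 24: HIT. Next use of 24: never. Cache: [50 24 29]
  7. access 29: HIT. Next use of 29: step 11. Cache: [50 24 29]
  8. access 50: HIT. Next use of 50: step 9. Cache: [50 24 29]
  9. access 50: HIT. Next use of 50: step 10. Cache: [50 24 29]
  10. access 50: HIT. Next use of 50: step 12. Cache: [50 24 29]
  11. access 29: HIT. Next use of 29: never. Cache: [50 24 29]
  12. access 50: HIT. Next use of 50: step 15. Cache: [50 24 29]
  13. access 1: MISS, evict 24 (next use: never). Cache: [50 29 1]
  14. access 1: HIT. Next use of 1: step 17. Cache: [50 29 1]
  15. access 50: HIT. Next use of 50: never. Cache: [50 29 1]
  16. access 59: MISS, evict 50 (next use: never). Cache: [29 1 59]
  17. access 1: HIT. Next use of 1: never. Cache: [29 1 59]
Total: 12 hits, 5 misses, 2 evictions

Answer: 2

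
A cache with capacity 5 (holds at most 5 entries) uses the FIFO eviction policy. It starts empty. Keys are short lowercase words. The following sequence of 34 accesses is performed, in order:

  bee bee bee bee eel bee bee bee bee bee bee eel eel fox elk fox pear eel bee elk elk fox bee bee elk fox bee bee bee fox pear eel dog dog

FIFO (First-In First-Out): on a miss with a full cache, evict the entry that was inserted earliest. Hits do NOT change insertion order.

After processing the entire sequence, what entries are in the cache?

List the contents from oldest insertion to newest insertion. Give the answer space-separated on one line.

Answer: eel fox elk pear dog

Derivation:
FIFO simulation (capacity=5):
  1. access bee: MISS. Cache (old->new): [bee]
  2. access bee: HIT. Cache (old->new): [bee]
  3. access bee: HIT. Cache (old->new): [bee]
  4. access bee: HIT. Cache (old->new): [bee]
  5. access eel: MISS. Cache (old->new): [bee eel]
  6. access bee: HIT. Cache (old->new): [bee eel]
  7. access bee: HIT. Cache (old->new): [bee eel]
  8. access bee: HIT. Cache (old->new): [bee eel]
  9. access bee: HIT. Cache (old->new): [bee eel]
  10. access bee: HIT. Cache (old->new): [bee eel]
  11. access bee: HIT. Cache (old->new): [bee eel]
  12. access eel: HIT. Cache (old->new): [bee eel]
  13. access eel: HIT. Cache (old->new): [bee eel]
  14. access fox: MISS. Cache (old->new): [bee eel fox]
  15. access elk: MISS. Cache (old->new): [bee eel fox elk]
  16. access fox: HIT. Cache (old->new): [bee eel fox elk]
  17. access pear: MISS. Cache (old->new): [bee eel fox elk pear]
  18. access eel: HIT. Cache (old->new): [bee eel fox elk pear]
  19. access bee: HIT. Cache (old->new): [bee eel fox elk pear]
  20. access elk: HIT. Cache (old->new): [bee eel fox elk pear]
  21. access elk: HIT. Cache (old->new): [bee eel fox elk pear]
  22. access fox: HIT. Cache (old->new): [bee eel fox elk pear]
  23. access bee: HIT. Cache (old->new): [bee eel fox elk pear]
  24. access bee: HIT. Cache (old->new): [bee eel fox elk pear]
  25. access elk: HIT. Cache (old->new): [bee eel fox elk pear]
  26. access fox: HIT. Cache (old->new): [bee eel fox elk pear]
  27. access bee: HIT. Cache (old->new): [bee eel fox elk pear]
  28. access bee: HIT. Cache (old->new): [bee eel fox elk pear]
  29. access bee: HIT. Cache (old->new): [bee eel fox elk pear]
  30. access fox: HIT. Cache (old->new): [bee eel fox elk pear]
  31. access pear: HIT. Cache (old->new): [bee eel fox elk pear]
  32. access eel: HIT. Cache (old->new): [bee eel fox elk pear]
  33. access dog: MISS, evict bee. Cache (old->new): [eel fox elk pear dog]
  34. access dog: HIT. Cache (old->new): [eel fox elk pear dog]
Total: 28 hits, 6 misses, 1 evictions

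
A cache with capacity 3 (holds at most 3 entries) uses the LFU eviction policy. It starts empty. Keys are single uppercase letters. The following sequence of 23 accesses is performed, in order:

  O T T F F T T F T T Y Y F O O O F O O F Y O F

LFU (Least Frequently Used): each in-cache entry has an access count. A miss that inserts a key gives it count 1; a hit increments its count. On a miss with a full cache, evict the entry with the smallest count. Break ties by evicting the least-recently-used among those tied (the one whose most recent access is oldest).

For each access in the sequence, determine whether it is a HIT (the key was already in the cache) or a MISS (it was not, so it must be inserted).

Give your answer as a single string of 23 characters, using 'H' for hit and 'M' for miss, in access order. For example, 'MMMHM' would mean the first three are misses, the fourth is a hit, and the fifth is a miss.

Answer: MMHMHHHHHHMHHMHHHHHHMMH

Derivation:
LFU simulation (capacity=3):
  1. access O: MISS. Cache: [O(c=1)]
  2. access T: MISS. Cache: [O(c=1) T(c=1)]
  3. access T: HIT, count now 2. Cache: [O(c=1) T(c=2)]
  4. access F: MISS. Cache: [O(c=1) F(c=1) T(c=2)]
  5. access F: HIT, count now 2. Cache: [O(c=1) T(c=2) F(c=2)]
  6. access T: HIT, count now 3. Cache: [O(c=1) F(c=2) T(c=3)]
  7. access T: HIT, count now 4. Cache: [O(c=1) F(c=2) T(c=4)]
  8. access F: HIT, count now 3. Cache: [O(c=1) F(c=3) T(c=4)]
  9. access T: HIT, count now 5. Cache: [O(c=1) F(c=3) T(c=5)]
  10. access T: HIT, count now 6. Cache: [O(c=1) F(c=3) T(c=6)]
  11. access Y: MISS, evict O(c=1). Cache: [Y(c=1) F(c=3) T(c=6)]
  12. access Y: HIT, count now 2. Cache: [Y(c=2) F(c=3) T(c=6)]
  13. access F: HIT, count now 4. Cache: [Y(c=2) F(c=4) T(c=6)]
  14. access O: MISS, evict Y(c=2). Cache: [O(c=1) F(c=4) T(c=6)]
  15. access O: HIT, count now 2. Cache: [O(c=2) F(c=4) T(c=6)]
  16. access O: HIT, count now 3. Cache: [O(c=3) F(c=4) T(c=6)]
  17. access F: HIT, count now 5. Cache: [O(c=3) F(c=5) T(c=6)]
  18. access O: HIT, count now 4. Cache: [O(c=4) F(c=5) T(c=6)]
  19. access O: HIT, count now 5. Cache: [F(c=5) O(c=5) T(c=6)]
  20. access F: HIT, count now 6. Cache: [O(c=5) T(c=6) F(c=6)]
  21. access Y: MISS, evict O(c=5). Cache: [Y(c=1) T(c=6) F(c=6)]
  22. access O: MISS, evict Y(c=1). Cache: [O(c=1) T(c=6) F(c=6)]
  23. access F: HIT, count now 7. Cache: [O(c=1) T(c=6) F(c=7)]
Total: 16 hits, 7 misses, 4 evictions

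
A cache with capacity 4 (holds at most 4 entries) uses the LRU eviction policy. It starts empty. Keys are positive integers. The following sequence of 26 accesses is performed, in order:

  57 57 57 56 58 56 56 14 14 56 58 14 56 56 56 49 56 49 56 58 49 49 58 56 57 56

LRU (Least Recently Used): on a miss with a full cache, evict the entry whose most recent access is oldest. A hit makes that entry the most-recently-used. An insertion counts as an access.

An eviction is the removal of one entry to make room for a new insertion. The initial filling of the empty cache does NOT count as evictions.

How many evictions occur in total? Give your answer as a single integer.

Answer: 2

Derivation:
LRU simulation (capacity=4):
  1. access 57: MISS. Cache (LRU->MRU): [57]
  2. access 57: HIT. Cache (LRU->MRU): [57]
  3. access 57: HIT. Cache (LRU->MRU): [57]
  4. access 56: MISS. Cache (LRU->MRU): [57 56]
  5. access 58: MISS. Cache (LRU->MRU): [57 56 58]
  6. access 56: HIT. Cache (LRU->MRU): [57 58 56]
  7. access 56: HIT. Cache (LRU->MRU): [57 58 56]
  8. access 14: MISS. Cache (LRU->MRU): [57 58 56 14]
  9. access 14: HIT. Cache (LRU->MRU): [57 58 56 14]
  10. access 56: HIT. Cache (LRU->MRU): [57 58 14 56]
  11. access 58: HIT. Cache (LRU->MRU): [57 14 56 58]
  12. access 14: HIT. Cache (LRU->MRU): [57 56 58 14]
  13. access 56: HIT. Cache (LRU->MRU): [57 58 14 56]
  14. access 56: HIT. Cache (LRU->MRU): [57 58 14 56]
  15. access 56: HIT. Cache (LRU->MRU): [57 58 14 56]
  16. access 49: MISS, evict 57. Cache (LRU->MRU): [58 14 56 49]
  17. access 56: HIT. Cache (LRU->MRU): [58 14 49 56]
  18. access 49: HIT. Cache (LRU->MRU): [58 14 56 49]
  19. access 56: HIT. Cache (LRU->MRU): [58 14 49 56]
  20. access 58: HIT. Cache (LRU->MRU): [14 49 56 58]
  21. access 49: HIT. Cache (LRU->MRU): [14 56 58 49]
  22. access 49: HIT. Cache (LRU->MRU): [14 56 58 49]
  23. access 58: HIT. Cache (LRU->MRU): [14 56 49 58]
  24. access 56: HIT. Cache (LRU->MRU): [14 49 58 56]
  25. access 57: MISS, evict 14. Cache (LRU->MRU): [49 58 56 57]
  26. access 56: HIT. Cache (LRU->MRU): [49 58 57 56]
Total: 20 hits, 6 misses, 2 evictions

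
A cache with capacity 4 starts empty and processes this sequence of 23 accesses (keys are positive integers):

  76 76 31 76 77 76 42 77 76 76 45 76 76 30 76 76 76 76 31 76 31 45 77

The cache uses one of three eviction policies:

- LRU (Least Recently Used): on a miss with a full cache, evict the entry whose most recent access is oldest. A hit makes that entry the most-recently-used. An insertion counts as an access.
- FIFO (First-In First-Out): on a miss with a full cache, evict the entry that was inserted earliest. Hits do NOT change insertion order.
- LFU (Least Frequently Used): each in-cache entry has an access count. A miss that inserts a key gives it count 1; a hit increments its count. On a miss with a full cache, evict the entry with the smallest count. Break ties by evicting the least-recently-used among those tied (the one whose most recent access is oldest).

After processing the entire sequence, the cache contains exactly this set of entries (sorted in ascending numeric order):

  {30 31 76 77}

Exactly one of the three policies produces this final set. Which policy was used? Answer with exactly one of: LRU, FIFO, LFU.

Simulating under each policy and comparing final sets:
  LRU: final set = {31 45 76 77} -> differs
  FIFO: final set = {30 31 76 77} -> MATCHES target
  LFU: final set = {31 45 76 77} -> differs
Only FIFO produces the target set.

Answer: FIFO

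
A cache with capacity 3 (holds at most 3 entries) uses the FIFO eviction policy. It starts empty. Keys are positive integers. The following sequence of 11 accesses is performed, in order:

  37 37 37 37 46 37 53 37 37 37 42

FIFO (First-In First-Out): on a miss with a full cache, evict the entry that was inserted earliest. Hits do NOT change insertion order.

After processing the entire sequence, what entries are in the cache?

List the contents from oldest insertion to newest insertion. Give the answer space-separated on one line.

Answer: 46 53 42

Derivation:
FIFO simulation (capacity=3):
  1. access 37: MISS. Cache (old->new): [37]
  2. access 37: HIT. Cache (old->new): [37]
  3. access 37: HIT. Cache (old->new): [37]
  4. access 37: HIT. Cache (old->new): [37]
  5. access 46: MISS. Cache (old->new): [37 46]
  6. access 37: HIT. Cache (old->new): [37 46]
  7. access 53: MISS. Cache (old->new): [37 46 53]
  8. access 37: HIT. Cache (old->new): [37 46 53]
  9. access 37: HIT. Cache (old->new): [37 46 53]
  10. access 37: HIT. Cache (old->new): [37 46 53]
  11. access 42: MISS, evict 37. Cache (old->new): [46 53 42]
Total: 7 hits, 4 misses, 1 evictions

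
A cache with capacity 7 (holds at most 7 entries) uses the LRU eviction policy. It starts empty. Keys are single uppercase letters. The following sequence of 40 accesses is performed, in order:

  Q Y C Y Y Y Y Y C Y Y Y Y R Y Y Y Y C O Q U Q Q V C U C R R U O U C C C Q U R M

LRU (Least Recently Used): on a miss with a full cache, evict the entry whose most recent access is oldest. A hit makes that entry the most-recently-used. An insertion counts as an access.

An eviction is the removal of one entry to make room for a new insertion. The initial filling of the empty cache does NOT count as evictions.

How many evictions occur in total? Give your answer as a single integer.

LRU simulation (capacity=7):
  1. access Q: MISS. Cache (LRU->MRU): [Q]
  2. access Y: MISS. Cache (LRU->MRU): [Q Y]
  3. access C: MISS. Cache (LRU->MRU): [Q Y C]
  4. access Y: HIT. Cache (LRU->MRU): [Q C Y]
  5. access Y: HIT. Cache (LRU->MRU): [Q C Y]
  6. access Y: HIT. Cache (LRU->MRU): [Q C Y]
  7. access Y: HIT. Cache (LRU->MRU): [Q C Y]
  8. access Y: HIT. Cache (LRU->MRU): [Q C Y]
  9. access C: HIT. Cache (LRU->MRU): [Q Y C]
  10. access Y: HIT. Cache (LRU->MRU): [Q C Y]
  11. access Y: HIT. Cache (LRU->MRU): [Q C Y]
  12. access Y: HIT. Cache (LRU->MRU): [Q C Y]
  13. access Y: HIT. Cache (LRU->MRU): [Q C Y]
  14. access R: MISS. Cache (LRU->MRU): [Q C Y R]
  15. access Y: HIT. Cache (LRU->MRU): [Q C R Y]
  16. access Y: HIT. Cache (LRU->MRU): [Q C R Y]
  17. access Y: HIT. Cache (LRU->MRU): [Q C R Y]
  18. access Y: HIT. Cache (LRU->MRU): [Q C R Y]
  19. access C: HIT. Cache (LRU->MRU): [Q R Y C]
  20. access O: MISS. Cache (LRU->MRU): [Q R Y C O]
  21. access Q: HIT. Cache (LRU->MRU): [R Y C O Q]
  22. access U: MISS. Cache (LRU->MRU): [R Y C O Q U]
  23. access Q: HIT. Cache (LRU->MRU): [R Y C O U Q]
  24. access Q: HIT. Cache (LRU->MRU): [R Y C O U Q]
  25. access V: MISS. Cache (LRU->MRU): [R Y C O U Q V]
  26. access C: HIT. Cache (LRU->MRU): [R Y O U Q V C]
  27. access U: HIT. Cache (LRU->MRU): [R Y O Q V C U]
  28. access C: HIT. Cache (LRU->MRU): [R Y O Q V U C]
  29. access R: HIT. Cache (LRU->MRU): [Y O Q V U C R]
  30. access R: HIT. Cache (LRU->MRU): [Y O Q V U C R]
  31. access U: HIT. Cache (LRU->MRU): [Y O Q V C R U]
  32. access O: HIT. Cache (LRU->MRU): [Y Q V C R U O]
  33. access U: HIT. Cache (LRU->MRU): [Y Q V C R O U]
  34. access C: HIT. Cache (LRU->MRU): [Y Q V R O U C]
  35. access C: HIT. Cache (LRU->MRU): [Y Q V R O U C]
  36. access C: HIT. Cache (LRU->MRU): [Y Q V R O U C]
  37. access Q: HIT. Cache (LRU->MRU): [Y V R O U C Q]
  38. access U: HIT. Cache (LRU->MRU): [Y V R O C Q U]
  39. access R: HIT. Cache (LRU->MRU): [Y V O C Q U R]
  40. access M: MISS, evict Y. Cache (LRU->MRU): [V O C Q U R M]
Total: 32 hits, 8 misses, 1 evictions

Answer: 1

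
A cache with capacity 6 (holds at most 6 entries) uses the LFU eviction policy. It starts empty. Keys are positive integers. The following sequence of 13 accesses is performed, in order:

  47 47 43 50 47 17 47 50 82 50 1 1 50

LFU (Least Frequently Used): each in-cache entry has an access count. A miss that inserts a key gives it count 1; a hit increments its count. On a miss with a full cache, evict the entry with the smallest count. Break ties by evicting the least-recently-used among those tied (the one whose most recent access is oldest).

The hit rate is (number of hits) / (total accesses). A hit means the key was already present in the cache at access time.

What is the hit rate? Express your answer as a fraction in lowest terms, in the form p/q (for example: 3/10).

LFU simulation (capacity=6):
  1. access 47: MISS. Cache: [47(c=1)]
  2. access 47: HIT, count now 2. Cache: [47(c=2)]
  3. access 43: MISS. Cache: [43(c=1) 47(c=2)]
  4. access 50: MISS. Cache: [43(c=1) 50(c=1) 47(c=2)]
  5. access 47: HIT, count now 3. Cache: [43(c=1) 50(c=1) 47(c=3)]
  6. access 17: MISS. Cache: [43(c=1) 50(c=1) 17(c=1) 47(c=3)]
  7. access 47: HIT, count now 4. Cache: [43(c=1) 50(c=1) 17(c=1) 47(c=4)]
  8. access 50: HIT, count now 2. Cache: [43(c=1) 17(c=1) 50(c=2) 47(c=4)]
  9. access 82: MISS. Cache: [43(c=1) 17(c=1) 82(c=1) 50(c=2) 47(c=4)]
  10. access 50: HIT, count now 3. Cache: [43(c=1) 17(c=1) 82(c=1) 50(c=3) 47(c=4)]
  11. access 1: MISS. Cache: [43(c=1) 17(c=1) 82(c=1) 1(c=1) 50(c=3) 47(c=4)]
  12. access 1: HIT, count now 2. Cache: [43(c=1) 17(c=1) 82(c=1) 1(c=2) 50(c=3) 47(c=4)]
  13. access 50: HIT, count now 4. Cache: [43(c=1) 17(c=1) 82(c=1) 1(c=2) 47(c=4) 50(c=4)]
Total: 7 hits, 6 misses, 0 evictions

Hit rate = 7/13

Answer: 7/13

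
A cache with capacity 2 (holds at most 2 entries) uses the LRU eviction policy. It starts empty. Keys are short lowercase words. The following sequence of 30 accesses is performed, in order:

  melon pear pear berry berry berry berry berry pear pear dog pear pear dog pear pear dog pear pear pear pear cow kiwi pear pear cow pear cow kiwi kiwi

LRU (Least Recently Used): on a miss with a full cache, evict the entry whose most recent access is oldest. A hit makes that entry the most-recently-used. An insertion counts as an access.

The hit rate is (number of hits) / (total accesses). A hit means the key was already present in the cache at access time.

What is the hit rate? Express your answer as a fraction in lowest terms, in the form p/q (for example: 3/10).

LRU simulation (capacity=2):
  1. access melon: MISS. Cache (LRU->MRU): [melon]
  2. access pear: MISS. Cache (LRU->MRU): [melon pear]
  3. access pear: HIT. Cache (LRU->MRU): [melon pear]
  4. access berry: MISS, evict melon. Cache (LRU->MRU): [pear berry]
  5. access berry: HIT. Cache (LRU->MRU): [pear berry]
  6. access berry: HIT. Cache (LRU->MRU): [pear berry]
  7. access berry: HIT. Cache (LRU->MRU): [pear berry]
  8. access berry: HIT. Cache (LRU->MRU): [pear berry]
  9. access pear: HIT. Cache (LRU->MRU): [berry pear]
  10. access pear: HIT. Cache (LRU->MRU): [berry pear]
  11. access dog: MISS, evict berry. Cache (LRU->MRU): [pear dog]
  12. access pear: HIT. Cache (LRU->MRU): [dog pear]
  13. access pear: HIT. Cache (LRU->MRU): [dog pear]
  14. access dog: HIT. Cache (LRU->MRU): [pear dog]
  15. access pear: HIT. Cache (LRU->MRU): [dog pear]
  16. access pear: HIT. Cache (LRU->MRU): [dog pear]
  17. access dog: HIT. Cache (LRU->MRU): [pear dog]
  18. access pear: HIT. Cache (LRU->MRU): [dog pear]
  19. access pear: HIT. Cache (LRU->MRU): [dog pear]
  20. access pear: HIT. Cache (LRU->MRU): [dog pear]
  21. access pear: HIT. Cache (LRU->MRU): [dog pear]
  22. access cow: MISS, evict dog. Cache (LRU->MRU): [pear cow]
  23. access kiwi: MISS, evict pear. Cache (LRU->MRU): [cow kiwi]
  24. access pear: MISS, evict cow. Cache (LRU->MRU): [kiwi pear]
  25. access pear: HIT. Cache (LRU->MRU): [kiwi pear]
  26. access cow: MISS, evict kiwi. Cache (LRU->MRU): [pear cow]
  27. access pear: HIT. Cache (LRU->MRU): [cow pear]
  28. access cow: HIT. Cache (LRU->MRU): [pear cow]
  29. access kiwi: MISS, evict pear. Cache (LRU->MRU): [cow kiwi]
  30. access kiwi: HIT. Cache (LRU->MRU): [cow kiwi]
Total: 21 hits, 9 misses, 7 evictions

Hit rate = 21/30 = 7/10

Answer: 7/10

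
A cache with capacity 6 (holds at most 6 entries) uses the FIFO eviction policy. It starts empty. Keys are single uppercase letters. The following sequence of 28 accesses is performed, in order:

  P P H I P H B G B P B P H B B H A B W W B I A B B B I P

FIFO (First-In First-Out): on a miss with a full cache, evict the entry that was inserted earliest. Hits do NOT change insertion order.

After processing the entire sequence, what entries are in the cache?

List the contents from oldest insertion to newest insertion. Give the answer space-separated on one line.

FIFO simulation (capacity=6):
  1. access P: MISS. Cache (old->new): [P]
  2. access P: HIT. Cache (old->new): [P]
  3. access H: MISS. Cache (old->new): [P H]
  4. access I: MISS. Cache (old->new): [P H I]
  5. access P: HIT. Cache (old->new): [P H I]
  6. access H: HIT. Cache (old->new): [P H I]
  7. access B: MISS. Cache (old->new): [P H I B]
  8. access G: MISS. Cache (old->new): [P H I B G]
  9. access B: HIT. Cache (old->new): [P H I B G]
  10. access P: HIT. Cache (old->new): [P H I B G]
  11. access B: HIT. Cache (old->new): [P H I B G]
  12. access P: HIT. Cache (old->new): [P H I B G]
  13. access H: HIT. Cache (old->new): [P H I B G]
  14. access B: HIT. Cache (old->new): [P H I B G]
  15. access B: HIT. Cache (old->new): [P H I B G]
  16. access H: HIT. Cache (old->new): [P H I B G]
  17. access A: MISS. Cache (old->new): [P H I B G A]
  18. access B: HIT. Cache (old->new): [P H I B G A]
  19. access W: MISS, evict P. Cache (old->new): [H I B G A W]
  20. access W: HIT. Cache (old->new): [H I B G A W]
  21. access B: HIT. Cache (old->new): [H I B G A W]
  22. access I: HIT. Cache (old->new): [H I B G A W]
  23. access A: HIT. Cache (old->new): [H I B G A W]
  24. access B: HIT. Cache (old->new): [H I B G A W]
  25. access B: HIT. Cache (old->new): [H I B G A W]
  26. access B: HIT. Cache (old->new): [H I B G A W]
  27. access I: HIT. Cache (old->new): [H I B G A W]
  28. access P: MISS, evict H. Cache (old->new): [I B G A W P]
Total: 20 hits, 8 misses, 2 evictions

Answer: I B G A W P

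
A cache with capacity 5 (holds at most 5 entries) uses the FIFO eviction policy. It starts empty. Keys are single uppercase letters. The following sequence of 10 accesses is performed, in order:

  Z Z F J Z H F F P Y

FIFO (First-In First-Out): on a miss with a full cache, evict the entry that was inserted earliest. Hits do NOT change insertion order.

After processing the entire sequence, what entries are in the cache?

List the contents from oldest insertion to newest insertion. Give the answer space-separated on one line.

Answer: F J H P Y

Derivation:
FIFO simulation (capacity=5):
  1. access Z: MISS. Cache (old->new): [Z]
  2. access Z: HIT. Cache (old->new): [Z]
  3. access F: MISS. Cache (old->new): [Z F]
  4. access J: MISS. Cache (old->new): [Z F J]
  5. access Z: HIT. Cache (old->new): [Z F J]
  6. access H: MISS. Cache (old->new): [Z F J H]
  7. access F: HIT. Cache (old->new): [Z F J H]
  8. access F: HIT. Cache (old->new): [Z F J H]
  9. access P: MISS. Cache (old->new): [Z F J H P]
  10. access Y: MISS, evict Z. Cache (old->new): [F J H P Y]
Total: 4 hits, 6 misses, 1 evictions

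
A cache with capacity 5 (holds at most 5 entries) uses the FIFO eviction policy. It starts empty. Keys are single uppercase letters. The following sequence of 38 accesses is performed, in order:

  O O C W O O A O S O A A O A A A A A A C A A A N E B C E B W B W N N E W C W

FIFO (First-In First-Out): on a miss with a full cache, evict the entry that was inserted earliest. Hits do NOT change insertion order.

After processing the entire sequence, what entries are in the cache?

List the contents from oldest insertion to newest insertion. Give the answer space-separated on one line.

FIFO simulation (capacity=5):
  1. access O: MISS. Cache (old->new): [O]
  2. access O: HIT. Cache (old->new): [O]
  3. access C: MISS. Cache (old->new): [O C]
  4. access W: MISS. Cache (old->new): [O C W]
  5. access O: HIT. Cache (old->new): [O C W]
  6. access O: HIT. Cache (old->new): [O C W]
  7. access A: MISS. Cache (old->new): [O C W A]
  8. access O: HIT. Cache (old->new): [O C W A]
  9. access S: MISS. Cache (old->new): [O C W A S]
  10. access O: HIT. Cache (old->new): [O C W A S]
  11. access A: HIT. Cache (old->new): [O C W A S]
  12. access A: HIT. Cache (old->new): [O C W A S]
  13. access O: HIT. Cache (old->new): [O C W A S]
  14. access A: HIT. Cache (old->new): [O C W A S]
  15. access A: HIT. Cache (old->new): [O C W A S]
  16. access A: HIT. Cache (old->new): [O C W A S]
  17. access A: HIT. Cache (old->new): [O C W A S]
  18. access A: HIT. Cache (old->new): [O C W A S]
  19. access A: HIT. Cache (old->new): [O C W A S]
  20. access C: HIT. Cache (old->new): [O C W A S]
  21. access A: HIT. Cache (old->new): [O C W A S]
  22. access A: HIT. Cache (old->new): [O C W A S]
  23. access A: HIT. Cache (old->new): [O C W A S]
  24. access N: MISS, evict O. Cache (old->new): [C W A S N]
  25. access E: MISS, evict C. Cache (old->new): [W A S N E]
  26. access B: MISS, evict W. Cache (old->new): [A S N E B]
  27. access C: MISS, evict A. Cache (old->new): [S N E B C]
  28. access E: HIT. Cache (old->new): [S N E B C]
  29. access B: HIT. Cache (old->new): [S N E B C]
  30. access W: MISS, evict S. Cache (old->new): [N E B C W]
  31. access B: HIT. Cache (old->new): [N E B C W]
  32. access W: HIT. Cache (old->new): [N E B C W]
  33. access N: HIT. Cache (old->new): [N E B C W]
  34. access N: HIT. Cache (old->new): [N E B C W]
  35. access E: HIT. Cache (old->new): [N E B C W]
  36. access W: HIT. Cache (old->new): [N E B C W]
  37. access C: HIT. Cache (old->new): [N E B C W]
  38. access W: HIT. Cache (old->new): [N E B C W]
Total: 28 hits, 10 misses, 5 evictions

Answer: N E B C W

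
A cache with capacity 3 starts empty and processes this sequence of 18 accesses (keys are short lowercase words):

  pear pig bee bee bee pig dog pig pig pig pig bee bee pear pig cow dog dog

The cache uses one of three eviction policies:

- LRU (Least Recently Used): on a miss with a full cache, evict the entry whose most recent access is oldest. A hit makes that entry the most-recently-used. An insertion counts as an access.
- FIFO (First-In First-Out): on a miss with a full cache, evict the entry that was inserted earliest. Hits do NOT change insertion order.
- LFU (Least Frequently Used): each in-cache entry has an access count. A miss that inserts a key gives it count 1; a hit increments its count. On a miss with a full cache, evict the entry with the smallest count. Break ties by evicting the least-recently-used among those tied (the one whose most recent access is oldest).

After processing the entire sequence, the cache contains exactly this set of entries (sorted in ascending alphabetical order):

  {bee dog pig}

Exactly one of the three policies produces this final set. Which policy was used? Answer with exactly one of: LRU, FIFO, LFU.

Answer: LFU

Derivation:
Simulating under each policy and comparing final sets:
  LRU: final set = {cow dog pig} -> differs
  FIFO: final set = {cow dog pig} -> differs
  LFU: final set = {bee dog pig} -> MATCHES target
Only LFU produces the target set.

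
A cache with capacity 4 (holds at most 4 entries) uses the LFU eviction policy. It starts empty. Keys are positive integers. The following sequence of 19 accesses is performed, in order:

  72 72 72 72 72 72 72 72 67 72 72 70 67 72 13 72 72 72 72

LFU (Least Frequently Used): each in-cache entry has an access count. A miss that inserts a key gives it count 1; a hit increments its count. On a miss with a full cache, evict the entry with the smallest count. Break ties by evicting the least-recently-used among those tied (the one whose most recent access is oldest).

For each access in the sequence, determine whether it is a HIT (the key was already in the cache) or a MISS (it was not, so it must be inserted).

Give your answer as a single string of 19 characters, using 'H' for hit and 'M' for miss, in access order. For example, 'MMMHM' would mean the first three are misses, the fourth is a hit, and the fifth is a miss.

LFU simulation (capacity=4):
  1. access 72: MISS. Cache: [72(c=1)]
  2. access 72: HIT, count now 2. Cache: [72(c=2)]
  3. access 72: HIT, count now 3. Cache: [72(c=3)]
  4. access 72: HIT, count now 4. Cache: [72(c=4)]
  5. access 72: HIT, count now 5. Cache: [72(c=5)]
  6. access 72: HIT, count now 6. Cache: [72(c=6)]
  7. access 72: HIT, count now 7. Cache: [72(c=7)]
  8. access 72: HIT, count now 8. Cache: [72(c=8)]
  9. access 67: MISS. Cache: [67(c=1) 72(c=8)]
  10. access 72: HIT, count now 9. Cache: [67(c=1) 72(c=9)]
  11. access 72: HIT, count now 10. Cache: [67(c=1) 72(c=10)]
  12. access 70: MISS. Cache: [67(c=1) 70(c=1) 72(c=10)]
  13. access 67: HIT, count now 2. Cache: [70(c=1) 67(c=2) 72(c=10)]
  14. access 72: HIT, count now 11. Cache: [70(c=1) 67(c=2) 72(c=11)]
  15. access 13: MISS. Cache: [70(c=1) 13(c=1) 67(c=2) 72(c=11)]
  16. access 72: HIT, count now 12. Cache: [70(c=1) 13(c=1) 67(c=2) 72(c=12)]
  17. access 72: HIT, count now 13. Cache: [70(c=1) 13(c=1) 67(c=2) 72(c=13)]
  18. access 72: HIT, count now 14. Cache: [70(c=1) 13(c=1) 67(c=2) 72(c=14)]
  19. access 72: HIT, count now 15. Cache: [70(c=1) 13(c=1) 67(c=2) 72(c=15)]
Total: 15 hits, 4 misses, 0 evictions

Answer: MHHHHHHHMHHMHHMHHHH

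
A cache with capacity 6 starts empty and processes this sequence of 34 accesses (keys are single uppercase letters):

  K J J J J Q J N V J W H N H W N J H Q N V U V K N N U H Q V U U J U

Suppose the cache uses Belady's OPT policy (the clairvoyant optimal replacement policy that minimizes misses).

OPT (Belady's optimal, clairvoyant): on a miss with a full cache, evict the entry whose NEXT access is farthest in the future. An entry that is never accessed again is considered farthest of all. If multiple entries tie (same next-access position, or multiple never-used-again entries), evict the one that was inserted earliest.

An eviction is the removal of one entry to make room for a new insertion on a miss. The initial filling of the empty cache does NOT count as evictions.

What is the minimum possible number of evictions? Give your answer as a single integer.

OPT (Belady) simulation (capacity=6):
  1. access K: MISS. Cache: [K]
  2. access J: MISS. Cache: [K J]
  3. access J: HIT. Next use of J: step 4. Cache: [K J]
  4. access J: HIT. Next use of J: step 5. Cache: [K J]
  5. access J: HIT. Next use of J: step 7. Cache: [K J]
  6. access Q: MISS. Cache: [K J Q]
  7. access J: HIT. Next use of J: step 10. Cache: [K J Q]
  8. access N: MISS. Cache: [K J Q N]
  9. access V: MISS. Cache: [K J Q N V]
  10. access J: HIT. Next use of J: step 17. Cache: [K J Q N V]
  11. access W: MISS. Cache: [K J Q N V W]
  12. access H: MISS, evict K (next use: step 24). Cache: [J Q N V W H]
  13. access N: HIT. Next use of N: step 16. Cache: [J Q N V W H]
  14. access H: HIT. Next use of H: step 18. Cache: [J Q N V W H]
  15. access W: HIT. Next use of W: never. Cache: [J Q N V W H]
  16. access N: HIT. Next use of N: step 20. Cache: [J Q N V W H]
  17. access J: HIT. Next use of J: step 33. Cache: [J Q N V W H]
  18. access H: HIT. Next use of H: step 28. Cache: [J Q N V W H]
  19. access Q: HIT. Next use of Q: step 29. Cache: [J Q N V W H]
  20. access N: HIT. Next use of N: step 25. Cache: [J Q N V W H]
  21. access V: HIT. Next use of V: step 23. Cache: [J Q N V W H]
  22. access U: MISS, evict W (next use: never). Cache: [J Q N V H U]
  23. access V: HIT. Next use of V: step 30. Cache: [J Q N V H U]
  24. access K: MISS, evict J (next use: step 33). Cache: [Q N V H U K]
  25. access N: HIT. Next use of N: step 26. Cache: [Q N V H U K]
  26. access N: HIT. Next use of N: never. Cache: [Q N V H U K]
  27. access U: HIT. Next use of U: step 31. Cache: [Q N V H U K]
  28. access H: HIT. Next use of H: never. Cache: [Q N V H U K]
  29. access Q: HIT. Next use of Q: never. Cache: [Q N V H U K]
  30. access V: HIT. Next use of V: never. Cache: [Q N V H U K]
  31. access U: HIT. Next use of U: step 32. Cache: [Q N V H U K]
  32. access U: HIT. Next use of U: step 34. Cache: [Q N V H U K]
  33. access J: MISS, evict Q (next use: never). Cache: [N V H U K J]
  34. access U: HIT. Next use of U: never. Cache: [N V H U K J]
Total: 24 hits, 10 misses, 4 evictions

Answer: 4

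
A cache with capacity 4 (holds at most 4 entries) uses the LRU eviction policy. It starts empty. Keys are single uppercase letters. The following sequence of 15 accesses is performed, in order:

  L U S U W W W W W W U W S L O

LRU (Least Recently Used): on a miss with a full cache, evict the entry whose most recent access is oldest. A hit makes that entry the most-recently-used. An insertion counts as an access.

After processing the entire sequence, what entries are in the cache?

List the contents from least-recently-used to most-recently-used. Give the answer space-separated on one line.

LRU simulation (capacity=4):
  1. access L: MISS. Cache (LRU->MRU): [L]
  2. access U: MISS. Cache (LRU->MRU): [L U]
  3. access S: MISS. Cache (LRU->MRU): [L U S]
  4. access U: HIT. Cache (LRU->MRU): [L S U]
  5. access W: MISS. Cache (LRU->MRU): [L S U W]
  6. access W: HIT. Cache (LRU->MRU): [L S U W]
  7. access W: HIT. Cache (LRU->MRU): [L S U W]
  8. access W: HIT. Cache (LRU->MRU): [L S U W]
  9. access W: HIT. Cache (LRU->MRU): [L S U W]
  10. access W: HIT. Cache (LRU->MRU): [L S U W]
  11. access U: HIT. Cache (LRU->MRU): [L S W U]
  12. access W: HIT. Cache (LRU->MRU): [L S U W]
  13. access S: HIT. Cache (LRU->MRU): [L U W S]
  14. access L: HIT. Cache (LRU->MRU): [U W S L]
  15. access O: MISS, evict U. Cache (LRU->MRU): [W S L O]
Total: 10 hits, 5 misses, 1 evictions

Answer: W S L O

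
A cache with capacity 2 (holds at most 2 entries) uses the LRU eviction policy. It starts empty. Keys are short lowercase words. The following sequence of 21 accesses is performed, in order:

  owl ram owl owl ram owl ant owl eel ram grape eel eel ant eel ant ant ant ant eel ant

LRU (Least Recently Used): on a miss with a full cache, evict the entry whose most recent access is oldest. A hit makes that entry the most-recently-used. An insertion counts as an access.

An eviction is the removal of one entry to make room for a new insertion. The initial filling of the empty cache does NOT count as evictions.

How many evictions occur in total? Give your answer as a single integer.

LRU simulation (capacity=2):
  1. access owl: MISS. Cache (LRU->MRU): [owl]
  2. access ram: MISS. Cache (LRU->MRU): [owl ram]
  3. access owl: HIT. Cache (LRU->MRU): [ram owl]
  4. access owl: HIT. Cache (LRU->MRU): [ram owl]
  5. access ram: HIT. Cache (LRU->MRU): [owl ram]
  6. access owl: HIT. Cache (LRU->MRU): [ram owl]
  7. access ant: MISS, evict ram. Cache (LRU->MRU): [owl ant]
  8. access owl: HIT. Cache (LRU->MRU): [ant owl]
  9. access eel: MISS, evict ant. Cache (LRU->MRU): [owl eel]
  10. access ram: MISS, evict owl. Cache (LRU->MRU): [eel ram]
  11. access grape: MISS, evict eel. Cache (LRU->MRU): [ram grape]
  12. access eel: MISS, evict ram. Cache (LRU->MRU): [grape eel]
  13. access eel: HIT. Cache (LRU->MRU): [grape eel]
  14. access ant: MISS, evict grape. Cache (LRU->MRU): [eel ant]
  15. access eel: HIT. Cache (LRU->MRU): [ant eel]
  16. access ant: HIT. Cache (LRU->MRU): [eel ant]
  17. access ant: HIT. Cache (LRU->MRU): [eel ant]
  18. access ant: HIT. Cache (LRU->MRU): [eel ant]
  19. access ant: HIT. Cache (LRU->MRU): [eel ant]
  20. access eel: HIT. Cache (LRU->MRU): [ant eel]
  21. access ant: HIT. Cache (LRU->MRU): [eel ant]
Total: 13 hits, 8 misses, 6 evictions

Answer: 6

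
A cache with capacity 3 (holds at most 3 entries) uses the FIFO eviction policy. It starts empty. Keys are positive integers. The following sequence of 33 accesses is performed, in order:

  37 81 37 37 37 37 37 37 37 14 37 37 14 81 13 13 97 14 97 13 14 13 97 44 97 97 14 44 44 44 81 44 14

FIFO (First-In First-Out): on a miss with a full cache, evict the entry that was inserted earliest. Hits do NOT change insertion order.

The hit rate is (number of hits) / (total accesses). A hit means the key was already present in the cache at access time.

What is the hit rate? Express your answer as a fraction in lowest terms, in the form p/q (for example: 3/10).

Answer: 25/33

Derivation:
FIFO simulation (capacity=3):
  1. access 37: MISS. Cache (old->new): [37]
  2. access 81: MISS. Cache (old->new): [37 81]
  3. access 37: HIT. Cache (old->new): [37 81]
  4. access 37: HIT. Cache (old->new): [37 81]
  5. access 37: HIT. Cache (old->new): [37 81]
  6. access 37: HIT. Cache (old->new): [37 81]
  7. access 37: HIT. Cache (old->new): [37 81]
  8. access 37: HIT. Cache (old->new): [37 81]
  9. access 37: HIT. Cache (old->new): [37 81]
  10. access 14: MISS. Cache (old->new): [37 81 14]
  11. access 37: HIT. Cache (old->new): [37 81 14]
  12. access 37: HIT. Cache (old->new): [37 81 14]
  13. access 14: HIT. Cache (old->new): [37 81 14]
  14. access 81: HIT. Cache (old->new): [37 81 14]
  15. access 13: MISS, evict 37. Cache (old->new): [81 14 13]
  16. access 13: HIT. Cache (old->new): [81 14 13]
  17. access 97: MISS, evict 81. Cache (old->new): [14 13 97]
  18. access 14: HIT. Cache (old->new): [14 13 97]
  19. access 97: HIT. Cache (old->new): [14 13 97]
  20. access 13: HIT. Cache (old->new): [14 13 97]
  21. access 14: HIT. Cache (old->new): [14 13 97]
  22. access 13: HIT. Cache (old->new): [14 13 97]
  23. access 97: HIT. Cache (old->new): [14 13 97]
  24. access 44: MISS, evict 14. Cache (old->new): [13 97 44]
  25. access 97: HIT. Cache (old->new): [13 97 44]
  26. access 97: HIT. Cache (old->new): [13 97 44]
  27. access 14: MISS, evict 13. Cache (old->new): [97 44 14]
  28. access 44: HIT. Cache (old->new): [97 44 14]
  29. access 44: HIT. Cache (old->new): [97 44 14]
  30. access 44: HIT. Cache (old->new): [97 44 14]
  31. access 81: MISS, evict 97. Cache (old->new): [44 14 81]
  32. access 44: HIT. Cache (old->new): [44 14 81]
  33. access 14: HIT. Cache (old->new): [44 14 81]
Total: 25 hits, 8 misses, 5 evictions

Hit rate = 25/33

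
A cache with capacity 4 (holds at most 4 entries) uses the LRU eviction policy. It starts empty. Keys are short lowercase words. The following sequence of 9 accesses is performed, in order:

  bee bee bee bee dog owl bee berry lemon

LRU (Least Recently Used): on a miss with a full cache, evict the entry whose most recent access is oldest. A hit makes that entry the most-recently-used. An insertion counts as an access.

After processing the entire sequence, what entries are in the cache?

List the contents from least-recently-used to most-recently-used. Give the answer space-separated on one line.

LRU simulation (capacity=4):
  1. access bee: MISS. Cache (LRU->MRU): [bee]
  2. access bee: HIT. Cache (LRU->MRU): [bee]
  3. access bee: HIT. Cache (LRU->MRU): [bee]
  4. access bee: HIT. Cache (LRU->MRU): [bee]
  5. access dog: MISS. Cache (LRU->MRU): [bee dog]
  6. access owl: MISS. Cache (LRU->MRU): [bee dog owl]
  7. access bee: HIT. Cache (LRU->MRU): [dog owl bee]
  8. access berry: MISS. Cache (LRU->MRU): [dog owl bee berry]
  9. access lemon: MISS, evict dog. Cache (LRU->MRU): [owl bee berry lemon]
Total: 4 hits, 5 misses, 1 evictions

Answer: owl bee berry lemon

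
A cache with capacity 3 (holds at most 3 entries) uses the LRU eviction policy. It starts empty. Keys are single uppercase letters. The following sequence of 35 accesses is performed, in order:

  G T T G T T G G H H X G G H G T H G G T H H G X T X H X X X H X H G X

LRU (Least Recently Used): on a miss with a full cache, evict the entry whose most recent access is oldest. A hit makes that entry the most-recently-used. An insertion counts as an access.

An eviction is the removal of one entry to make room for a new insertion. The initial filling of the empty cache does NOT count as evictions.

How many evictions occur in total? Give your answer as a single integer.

LRU simulation (capacity=3):
  1. access G: MISS. Cache (LRU->MRU): [G]
  2. access T: MISS. Cache (LRU->MRU): [G T]
  3. access T: HIT. Cache (LRU->MRU): [G T]
  4. access G: HIT. Cache (LRU->MRU): [T G]
  5. access T: HIT. Cache (LRU->MRU): [G T]
  6. access T: HIT. Cache (LRU->MRU): [G T]
  7. access G: HIT. Cache (LRU->MRU): [T G]
  8. access G: HIT. Cache (LRU->MRU): [T G]
  9. access H: MISS. Cache (LRU->MRU): [T G H]
  10. access H: HIT. Cache (LRU->MRU): [T G H]
  11. access X: MISS, evict T. Cache (LRU->MRU): [G H X]
  12. access G: HIT. Cache (LRU->MRU): [H X G]
  13. access G: HIT. Cache (LRU->MRU): [H X G]
  14. access H: HIT. Cache (LRU->MRU): [X G H]
  15. access G: HIT. Cache (LRU->MRU): [X H G]
  16. access T: MISS, evict X. Cache (LRU->MRU): [H G T]
  17. access H: HIT. Cache (LRU->MRU): [G T H]
  18. access G: HIT. Cache (LRU->MRU): [T H G]
  19. access G: HIT. Cache (LRU->MRU): [T H G]
  20. access T: HIT. Cache (LRU->MRU): [H G T]
  21. access H: HIT. Cache (LRU->MRU): [G T H]
  22. access H: HIT. Cache (LRU->MRU): [G T H]
  23. access G: HIT. Cache (LRU->MRU): [T H G]
  24. access X: MISS, evict T. Cache (LRU->MRU): [H G X]
  25. access T: MISS, evict H. Cache (LRU->MRU): [G X T]
  26. access X: HIT. Cache (LRU->MRU): [G T X]
  27. access H: MISS, evict G. Cache (LRU->MRU): [T X H]
  28. access X: HIT. Cache (LRU->MRU): [T H X]
  29. access X: HIT. Cache (LRU->MRU): [T H X]
  30. access X: HIT. Cache (LRU->MRU): [T H X]
  31. access H: HIT. Cache (LRU->MRU): [T X H]
  32. access X: HIT. Cache (LRU->MRU): [T H X]
  33. access H: HIT. Cache (LRU->MRU): [T X H]
  34. access G: MISS, evict T. Cache (LRU->MRU): [X H G]
  35. access X: HIT. Cache (LRU->MRU): [H G X]
Total: 26 hits, 9 misses, 6 evictions

Answer: 6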